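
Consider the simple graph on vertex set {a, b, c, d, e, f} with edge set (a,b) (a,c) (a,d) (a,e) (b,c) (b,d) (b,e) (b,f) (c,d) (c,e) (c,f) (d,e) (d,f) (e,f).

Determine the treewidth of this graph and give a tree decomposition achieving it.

The largest bag has 5 vertices, giving width 4; this decomposition certifies tw(G) ≤ 4. Conversely, {b, c, d, e, f} is a clique of size 5, and the vertices of any clique must share a bag in every tree decomposition; so some bag has ≥ 5 vertices and tw(G) ≥ 4. The upper and lower bounds meet at 4, so that is the treewidth.

Treewidth 4.
One optimal decomposition is:
Bags: B1 = {a, b, c, d, e}  B2 = {b, c, d, e, f}
Tree: B1–B2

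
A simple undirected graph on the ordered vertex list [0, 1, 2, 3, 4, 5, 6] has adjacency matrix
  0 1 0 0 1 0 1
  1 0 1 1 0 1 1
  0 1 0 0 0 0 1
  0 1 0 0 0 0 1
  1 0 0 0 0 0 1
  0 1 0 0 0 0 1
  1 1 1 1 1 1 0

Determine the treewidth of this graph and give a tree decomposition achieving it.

Treewidth 2.
One such decomposition:
Bags: B1 = {0, 1, 6}  B2 = {1, 5, 6}  B3 = {1, 3, 6}  B4 = {1, 2, 6}  B5 = {0, 4, 6}
Tree: B1–B2, B1–B3, B3–B4, B1–B5

Every bag has size at most 3, so the width is 3 − 1 = 2 and tw(G) ≤ 2. For the lower bound, the 3 vertices {0, 1, 6} are pairwise adjacent, and any tree decomposition puts a clique entirely inside one bag — forcing width ≥ 2. The upper and lower bounds meet at 2, so that is the treewidth.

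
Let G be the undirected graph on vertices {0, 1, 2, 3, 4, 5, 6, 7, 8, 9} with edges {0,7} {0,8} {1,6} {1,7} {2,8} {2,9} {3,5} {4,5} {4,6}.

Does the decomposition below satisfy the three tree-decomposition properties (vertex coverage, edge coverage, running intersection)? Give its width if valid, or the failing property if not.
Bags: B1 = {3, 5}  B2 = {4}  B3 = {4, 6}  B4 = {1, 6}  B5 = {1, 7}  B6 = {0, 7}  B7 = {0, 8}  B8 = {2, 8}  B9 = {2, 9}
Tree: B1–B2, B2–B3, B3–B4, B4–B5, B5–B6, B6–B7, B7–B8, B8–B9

A tree decomposition must satisfy three properties: every vertex lies in some bag; for every edge, both endpoints lie together in some bag; and for every vertex, the bags containing it form a connected subtree. Here edge (5,4) lies in no bag, so the decomposition is invalid.

No — edge (5,4) lies in no bag.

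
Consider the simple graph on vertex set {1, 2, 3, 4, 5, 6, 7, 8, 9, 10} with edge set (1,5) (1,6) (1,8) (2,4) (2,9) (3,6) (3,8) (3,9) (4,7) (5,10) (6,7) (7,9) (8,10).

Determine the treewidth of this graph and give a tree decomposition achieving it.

Treewidth 2.
Bags: B1 = {1, 5, 10}  B2 = {1, 8, 10}  B3 = {1, 6, 8}  B4 = {3, 6, 8}  B5 = {3, 6, 7}  B6 = {3, 7, 9}  B7 = {4, 7, 9}  B8 = {2, 4, 9}
Tree: B1–B2, B2–B3, B3–B4, B4–B5, B5–B6, B6–B7, B7–B8

The largest bag has 3 vertices, giving width 2; this decomposition certifies tw(G) ≤ 2. For the lower bound, G contains the cycle 5–10–8–1–5, so G is not a forest; only forests have treewidth ≤ 1, hence tw(G) ≥ 2. Hence tw(G) = 2 exactly.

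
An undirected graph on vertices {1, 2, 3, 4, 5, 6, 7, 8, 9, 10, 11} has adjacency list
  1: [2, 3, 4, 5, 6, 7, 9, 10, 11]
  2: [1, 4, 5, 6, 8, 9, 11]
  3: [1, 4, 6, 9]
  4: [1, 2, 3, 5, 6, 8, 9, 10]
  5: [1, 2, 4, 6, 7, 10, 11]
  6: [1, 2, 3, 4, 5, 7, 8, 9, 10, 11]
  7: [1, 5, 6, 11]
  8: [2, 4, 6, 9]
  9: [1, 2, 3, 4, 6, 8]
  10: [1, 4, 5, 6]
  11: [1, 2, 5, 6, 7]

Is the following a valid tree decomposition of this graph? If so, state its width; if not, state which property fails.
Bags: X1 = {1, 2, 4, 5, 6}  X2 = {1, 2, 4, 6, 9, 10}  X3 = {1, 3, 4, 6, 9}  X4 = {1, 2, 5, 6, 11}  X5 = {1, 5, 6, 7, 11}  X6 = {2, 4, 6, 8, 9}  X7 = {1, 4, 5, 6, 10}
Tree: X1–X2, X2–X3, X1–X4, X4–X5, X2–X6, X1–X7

A tree decomposition must satisfy three properties: every vertex lies in some bag; for every edge, both endpoints lie together in some bag; and for every vertex, the bags containing it form a connected subtree. Here bags containing vertex 10 are not connected in the tree, so the decomposition is invalid.

No — bags containing vertex 10 are not connected in the tree.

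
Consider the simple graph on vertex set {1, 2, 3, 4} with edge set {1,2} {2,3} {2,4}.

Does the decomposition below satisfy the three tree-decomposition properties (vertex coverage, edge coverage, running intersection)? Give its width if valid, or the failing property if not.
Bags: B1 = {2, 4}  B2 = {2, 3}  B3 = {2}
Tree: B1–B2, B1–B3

A tree decomposition must satisfy three properties: every vertex lies in some bag; for every edge, both endpoints lie together in some bag; and for every vertex, the bags containing it form a connected subtree. Here vertex 1 appears in no bag, so the decomposition is invalid.

No — vertex 1 appears in no bag.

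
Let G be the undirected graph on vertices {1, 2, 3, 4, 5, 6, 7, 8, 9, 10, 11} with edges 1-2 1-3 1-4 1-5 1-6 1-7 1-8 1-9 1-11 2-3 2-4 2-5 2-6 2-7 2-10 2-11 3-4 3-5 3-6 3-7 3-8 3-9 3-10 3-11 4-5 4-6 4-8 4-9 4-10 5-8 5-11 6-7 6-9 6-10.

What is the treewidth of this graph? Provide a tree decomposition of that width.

The largest bag has 5 vertices, giving width 4; this decomposition certifies tw(G) ≤ 4. Conversely, {1, 3, 4, 5, 8} is a clique of size 5, and the vertices of any clique must share a bag in every tree decomposition; so some bag has ≥ 5 vertices and tw(G) ≥ 4. The upper and lower bounds meet at 4, so that is the treewidth.

Treewidth 4.
Bags: B1 = {2, 3, 4, 6, 10}  B2 = {1, 2, 3, 4, 6}  B3 = {1, 2, 3, 4, 5}  B4 = {1, 2, 3, 5, 11}  B5 = {1, 3, 4, 6, 9}  B6 = {1, 2, 3, 6, 7}  B7 = {1, 3, 4, 5, 8}
Tree: B1–B2, B2–B3, B3–B4, B2–B5, B2–B6, B3–B7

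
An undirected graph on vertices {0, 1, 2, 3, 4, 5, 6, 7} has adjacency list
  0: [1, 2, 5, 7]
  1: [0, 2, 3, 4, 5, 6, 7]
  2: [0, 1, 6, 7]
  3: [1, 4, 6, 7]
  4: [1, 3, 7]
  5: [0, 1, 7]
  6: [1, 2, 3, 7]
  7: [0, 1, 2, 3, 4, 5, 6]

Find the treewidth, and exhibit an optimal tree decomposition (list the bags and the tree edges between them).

Every bag has size at most 4, so the width is 4 − 1 = 3 and tw(G) ≤ 3. On the other hand G contains the 4-clique {0, 1, 2, 7}. A clique must lie in a single bag of any decomposition, so no decomposition can have width below 3. Therefore the treewidth is 3.

Treewidth 3.
One optimal decomposition is:
Bags: B1 = {0, 1, 2, 7}  B2 = {1, 2, 6, 7}  B3 = {1, 3, 6, 7}  B4 = {0, 1, 5, 7}  B5 = {1, 3, 4, 7}
Tree: B1–B2, B2–B3, B1–B4, B3–B5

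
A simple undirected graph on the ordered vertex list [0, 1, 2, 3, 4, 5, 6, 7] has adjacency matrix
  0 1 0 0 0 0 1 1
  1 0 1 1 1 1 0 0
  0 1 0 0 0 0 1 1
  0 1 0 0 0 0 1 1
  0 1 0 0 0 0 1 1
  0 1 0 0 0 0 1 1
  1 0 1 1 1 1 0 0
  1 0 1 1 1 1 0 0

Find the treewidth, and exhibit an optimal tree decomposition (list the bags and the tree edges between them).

Treewidth 3.
Bags: B1 = {1, 5, 6, 7}  B2 = {1, 3, 6, 7}  B3 = {1, 4, 6, 7}  B4 = {1, 2, 6, 7}  B5 = {0, 1, 6, 7}
Tree: B1–B2, B2–B3, B3–B4, B4–B5

Every bag has size at most 4, so the width is 4 − 1 = 3 and tw(G) ≤ 3. For the lower bound: the 4 vertex sets {5,6}, {3,7}, {1}, {4} are disjoint, each induces a connected subgraph, and every pair is joined by at least one edge of G. Contracting each set to a single vertex therefore yields K_{4} as a minor, and since treewidth is minor-monotone, tw(G) ≥ tw(K_{4}) = 3. Therefore the treewidth is 3.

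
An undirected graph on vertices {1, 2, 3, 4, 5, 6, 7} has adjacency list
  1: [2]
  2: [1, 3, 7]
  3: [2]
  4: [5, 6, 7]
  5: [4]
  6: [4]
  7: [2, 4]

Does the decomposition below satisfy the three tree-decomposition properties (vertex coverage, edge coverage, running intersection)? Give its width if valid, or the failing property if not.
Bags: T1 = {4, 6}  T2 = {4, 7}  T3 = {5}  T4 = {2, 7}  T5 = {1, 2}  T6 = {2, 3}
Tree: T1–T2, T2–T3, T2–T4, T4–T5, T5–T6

A tree decomposition must satisfy three properties: every vertex lies in some bag; for every edge, both endpoints lie together in some bag; and for every vertex, the bags containing it form a connected subtree. Here edge (4,5) lies in no bag, so the decomposition is invalid.

No — edge (4,5) lies in no bag.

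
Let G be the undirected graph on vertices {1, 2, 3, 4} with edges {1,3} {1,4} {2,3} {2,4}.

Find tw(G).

2

A width-2 tree decomposition is:
Bags: B1 = {1, 2, 4}  B2 = {1, 2, 3}
Tree: B1–B2
Each bag holds 3 vertices, so the decomposition has width 2, which upper-bounds the treewidth. For the lower bound, G contains the cycle 1–4–2–3–1, so G is not a forest; only forests have treewidth ≤ 1, hence tw(G) ≥ 2. Hence tw(G) = 2 exactly.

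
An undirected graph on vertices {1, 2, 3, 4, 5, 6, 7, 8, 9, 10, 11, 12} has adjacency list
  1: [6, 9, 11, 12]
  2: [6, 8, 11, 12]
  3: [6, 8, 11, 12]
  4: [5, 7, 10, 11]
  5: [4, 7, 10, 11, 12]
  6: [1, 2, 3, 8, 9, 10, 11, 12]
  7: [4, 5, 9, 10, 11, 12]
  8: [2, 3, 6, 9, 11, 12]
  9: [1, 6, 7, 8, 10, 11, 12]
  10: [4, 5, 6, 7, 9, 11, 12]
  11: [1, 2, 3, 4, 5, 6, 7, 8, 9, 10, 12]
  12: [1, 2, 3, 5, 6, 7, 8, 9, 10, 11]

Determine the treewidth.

4

A width-4 tree decomposition is:
Bags: B1 = {7, 9, 10, 11, 12}  B2 = {6, 9, 10, 11, 12}  B3 = {5, 7, 10, 11, 12}  B4 = {1, 6, 9, 11, 12}  B5 = {4, 5, 7, 10, 11}  B6 = {6, 8, 9, 11, 12}  B7 = {2, 6, 8, 11, 12}  B8 = {3, 6, 8, 11, 12}
Tree: B1–B2, B1–B3, B2–B4, B3–B5, B4–B6, B6–B7, B7–B8
Each bag holds 5 vertices, so the decomposition has width 4, which upper-bounds the treewidth. For the lower bound, the 5 vertices {4, 5, 7, 10, 11} are pairwise adjacent, and any tree decomposition puts a clique entirely inside one bag — forcing width ≥ 4. Hence tw(G) = 4 exactly.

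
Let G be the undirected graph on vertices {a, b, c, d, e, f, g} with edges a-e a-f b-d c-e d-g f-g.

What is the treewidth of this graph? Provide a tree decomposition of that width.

Every bag has size at most 2, so the width is 2 − 1 = 1 and tw(G) ≤ 1. Any graph with an edge has treewidth ≥ 1, and G has the edge b–d. Hence tw(G) = 1 exactly.

Treewidth 1.
Bags: B1 = {b, d}  B2 = {d, g}  B3 = {f, g}  B4 = {a, f}  B5 = {a, e}  B6 = {c, e}
Tree: B1–B2, B2–B3, B3–B4, B4–B5, B5–B6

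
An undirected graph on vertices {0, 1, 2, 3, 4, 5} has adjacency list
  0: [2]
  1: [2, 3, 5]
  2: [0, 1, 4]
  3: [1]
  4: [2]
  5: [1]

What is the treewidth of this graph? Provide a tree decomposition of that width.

The largest bag has 2 vertices, giving width 1; this decomposition certifies tw(G) ≤ 1. Since G has at least one edge (e.g. 2–1), it is not an edgeless graph, so tw(G) ≥ 1. The upper and lower bounds meet at 1, so that is the treewidth.

Treewidth 1.
One optimal decomposition is:
Bags: B1 = {1, 2}  B2 = {2, 4}  B3 = {1, 3}  B4 = {0, 2}  B5 = {1, 5}
Tree: B1–B2, B1–B3, B1–B4, B1–B5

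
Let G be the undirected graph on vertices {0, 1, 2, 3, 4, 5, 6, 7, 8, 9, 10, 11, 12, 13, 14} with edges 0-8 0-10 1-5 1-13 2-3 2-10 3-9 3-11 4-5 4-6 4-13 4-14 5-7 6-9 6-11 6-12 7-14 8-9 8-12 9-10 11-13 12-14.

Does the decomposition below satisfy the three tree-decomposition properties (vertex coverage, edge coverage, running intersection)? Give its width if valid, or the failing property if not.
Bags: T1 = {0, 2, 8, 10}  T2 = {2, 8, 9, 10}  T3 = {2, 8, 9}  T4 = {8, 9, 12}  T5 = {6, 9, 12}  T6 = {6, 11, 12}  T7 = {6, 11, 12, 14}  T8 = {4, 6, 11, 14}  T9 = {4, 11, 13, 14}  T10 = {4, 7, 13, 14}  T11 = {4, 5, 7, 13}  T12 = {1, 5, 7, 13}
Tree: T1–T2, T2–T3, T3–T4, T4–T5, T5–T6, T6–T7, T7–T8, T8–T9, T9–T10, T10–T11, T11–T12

A tree decomposition must satisfy three properties: every vertex lies in some bag; for every edge, both endpoints lie together in some bag; and for every vertex, the bags containing it form a connected subtree. Here vertex 3 appears in no bag, so the decomposition is invalid.

No — vertex 3 appears in no bag.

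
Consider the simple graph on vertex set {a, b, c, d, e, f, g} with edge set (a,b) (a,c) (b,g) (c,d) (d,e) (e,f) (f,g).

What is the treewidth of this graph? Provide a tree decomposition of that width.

Treewidth 2.
Bags: B1 = {c, d, e}  B2 = {c, e, f}  B3 = {c, f, g}  B4 = {b, c, g}  B5 = {a, b, c}
Tree: B1–B2, B2–B3, B3–B4, B4–B5

Every bag has size at most 3, so the width is 3 − 1 = 2 and tw(G) ≤ 2. Since c–d–e–f–g–b–a–c is a cycle in G, G is not acyclic. Forests are exactly the graphs of treewidth ≤ 1, so tw(G) ≥ 2. Therefore the treewidth is 2.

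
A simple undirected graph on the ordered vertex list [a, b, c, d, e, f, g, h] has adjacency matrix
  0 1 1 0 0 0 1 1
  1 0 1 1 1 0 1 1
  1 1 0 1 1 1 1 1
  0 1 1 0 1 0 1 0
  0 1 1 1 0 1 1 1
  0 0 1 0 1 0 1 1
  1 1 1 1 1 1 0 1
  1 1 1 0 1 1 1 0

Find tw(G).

A width-4 tree decomposition is:
Bags: B1 = {b, c, e, g, h}  B2 = {c, e, f, g, h}  B3 = {a, b, c, g, h}  B4 = {b, c, d, e, g}
Tree: B1–B2, B1–B3, B1–B4
The largest bag has 5 vertices, giving width 4; this decomposition certifies tw(G) ≤ 4. Conversely, {b, c, d, e, g} is a clique of size 5, and the vertices of any clique must share a bag in every tree decomposition; so some bag has ≥ 5 vertices and tw(G) ≥ 4. Hence tw(G) = 4 exactly.

4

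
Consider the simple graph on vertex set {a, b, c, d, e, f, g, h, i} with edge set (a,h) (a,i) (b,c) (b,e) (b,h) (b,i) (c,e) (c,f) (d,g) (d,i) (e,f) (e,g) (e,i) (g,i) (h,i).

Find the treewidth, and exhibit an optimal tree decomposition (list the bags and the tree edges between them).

Treewidth 2.
One such decomposition:
Bags: B1 = {b, c, e}  B2 = {c, e, f}  B3 = {b, e, i}  B4 = {b, h, i}  B5 = {e, g, i}  B6 = {d, g, i}  B7 = {a, h, i}
Tree: B1–B2, B1–B3, B3–B4, B3–B5, B5–B6, B4–B7

The largest bag has 3 vertices, giving width 2; this decomposition certifies tw(G) ≤ 2. On the other hand G contains the 3-clique {c, e, f}. A clique must lie in a single bag of any decomposition, so no decomposition can have width below 2. Hence tw(G) = 2 exactly.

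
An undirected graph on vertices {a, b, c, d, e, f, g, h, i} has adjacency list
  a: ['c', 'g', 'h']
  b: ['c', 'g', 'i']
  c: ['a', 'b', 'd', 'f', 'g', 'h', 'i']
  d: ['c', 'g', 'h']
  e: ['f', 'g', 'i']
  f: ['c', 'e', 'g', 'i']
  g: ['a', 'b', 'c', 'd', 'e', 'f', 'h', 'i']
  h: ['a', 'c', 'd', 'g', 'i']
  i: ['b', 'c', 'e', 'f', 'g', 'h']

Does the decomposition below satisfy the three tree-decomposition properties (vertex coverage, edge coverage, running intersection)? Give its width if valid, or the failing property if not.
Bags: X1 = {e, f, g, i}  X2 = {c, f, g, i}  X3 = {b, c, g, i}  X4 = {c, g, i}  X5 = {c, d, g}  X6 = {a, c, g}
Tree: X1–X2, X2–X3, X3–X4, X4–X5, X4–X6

No — vertex h appears in no bag.

A tree decomposition must satisfy three properties: every vertex lies in some bag; for every edge, both endpoints lie together in some bag; and for every vertex, the bags containing it form a connected subtree. Here vertex h appears in no bag, so the decomposition is invalid.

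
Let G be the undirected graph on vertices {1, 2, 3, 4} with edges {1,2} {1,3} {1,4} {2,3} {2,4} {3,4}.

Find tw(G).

3

A width-3 tree decomposition is:
Bags: B1 = {1, 2, 3, 4}
Tree: (single bag)
A single bag containing all 4 vertices is trivially a valid decomposition of width 3. On the other hand G contains the 4-clique {1, 2, 3, 4}. A clique must lie in a single bag of any decomposition, so no decomposition can have width below 3. Combining the bounds, tw(G) = 3.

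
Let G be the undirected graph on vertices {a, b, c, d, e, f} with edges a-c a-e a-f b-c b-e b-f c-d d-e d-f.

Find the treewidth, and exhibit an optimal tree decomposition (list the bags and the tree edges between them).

Each bag holds 4 vertices, so the decomposition has width 3, which upper-bounds the treewidth. For the lower bound: the 4 vertex sets {c,d}, {b,e}, {f}, {a} are disjoint, each induces a connected subgraph, and every pair is joined by at least one edge of G. Contracting each set to a single vertex therefore yields K_{4} as a minor, and since treewidth is minor-monotone, tw(G) ≥ tw(K_{4}) = 3. The upper and lower bounds meet at 3, so that is the treewidth.

Treewidth 3.
One optimal decomposition is:
Bags: B1 = {c, d, e, f}  B2 = {b, c, e, f}  B3 = {a, c, e, f}
Tree: B1–B2, B2–B3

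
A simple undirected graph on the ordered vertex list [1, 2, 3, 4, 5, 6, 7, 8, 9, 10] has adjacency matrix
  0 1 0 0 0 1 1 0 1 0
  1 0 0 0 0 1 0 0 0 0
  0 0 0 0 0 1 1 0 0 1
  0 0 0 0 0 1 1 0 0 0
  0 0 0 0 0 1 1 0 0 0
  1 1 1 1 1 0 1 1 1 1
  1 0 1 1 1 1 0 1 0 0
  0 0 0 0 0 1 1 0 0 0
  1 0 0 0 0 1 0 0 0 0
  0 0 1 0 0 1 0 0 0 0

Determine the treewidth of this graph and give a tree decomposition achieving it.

Treewidth 2.
Bags: B1 = {1, 6, 7}  B2 = {1, 2, 6}  B3 = {5, 6, 7}  B4 = {3, 6, 7}  B5 = {1, 6, 9}  B6 = {4, 6, 7}  B7 = {6, 7, 8}  B8 = {3, 6, 10}
Tree: B1–B2, B1–B3, B1–B4, B1–B5, B1–B6, B3–B7, B4–B8

Each bag holds 3 vertices, so the decomposition has width 2, which upper-bounds the treewidth. On the other hand G contains the 3-clique {1, 6, 9}. A clique must lie in a single bag of any decomposition, so no decomposition can have width below 2. The upper and lower bounds meet at 2, so that is the treewidth.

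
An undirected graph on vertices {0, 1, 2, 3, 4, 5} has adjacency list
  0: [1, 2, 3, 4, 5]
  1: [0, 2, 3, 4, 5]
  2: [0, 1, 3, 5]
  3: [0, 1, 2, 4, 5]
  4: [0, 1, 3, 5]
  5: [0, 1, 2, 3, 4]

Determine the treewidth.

A width-4 tree decomposition is:
Bags: B1 = {0, 1, 3, 4, 5}  B2 = {0, 1, 2, 3, 5}
Tree: B1–B2
Each bag holds 5 vertices, so the decomposition has width 4, which upper-bounds the treewidth. On the other hand G contains the 5-clique {0, 1, 2, 3, 5}. A clique must lie in a single bag of any decomposition, so no decomposition can have width below 4. The upper and lower bounds meet at 4, so that is the treewidth.

4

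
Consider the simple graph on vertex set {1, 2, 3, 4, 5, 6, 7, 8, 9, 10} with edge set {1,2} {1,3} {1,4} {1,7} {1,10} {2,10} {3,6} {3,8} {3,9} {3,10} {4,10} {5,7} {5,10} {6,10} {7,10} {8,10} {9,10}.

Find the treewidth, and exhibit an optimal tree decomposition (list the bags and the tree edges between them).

Treewidth 2.
One such decomposition:
Bags: B1 = {1, 2, 10}  B2 = {1, 7, 10}  B3 = {1, 4, 10}  B4 = {1, 3, 10}  B5 = {5, 7, 10}  B6 = {3, 9, 10}  B7 = {3, 6, 10}  B8 = {3, 8, 10}
Tree: B1–B2, B1–B3, B3–B4, B2–B5, B4–B6, B4–B7, B6–B8

The largest bag has 3 vertices, giving width 2; this decomposition certifies tw(G) ≤ 2. Conversely, {1, 2, 10} is a clique of size 3, and the vertices of any clique must share a bag in every tree decomposition; so some bag has ≥ 3 vertices and tw(G) ≥ 2. Combining the bounds, tw(G) = 2.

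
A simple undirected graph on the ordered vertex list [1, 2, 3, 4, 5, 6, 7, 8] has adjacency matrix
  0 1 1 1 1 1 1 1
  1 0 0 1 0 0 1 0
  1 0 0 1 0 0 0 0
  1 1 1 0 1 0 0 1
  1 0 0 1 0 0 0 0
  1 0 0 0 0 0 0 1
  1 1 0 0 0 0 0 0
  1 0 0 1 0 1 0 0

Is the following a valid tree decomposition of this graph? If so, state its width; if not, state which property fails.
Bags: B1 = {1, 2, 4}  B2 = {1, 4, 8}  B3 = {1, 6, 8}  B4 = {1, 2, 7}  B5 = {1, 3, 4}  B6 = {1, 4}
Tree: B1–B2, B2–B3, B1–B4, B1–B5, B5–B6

A tree decomposition must satisfy three properties: every vertex lies in some bag; for every edge, both endpoints lie together in some bag; and for every vertex, the bags containing it form a connected subtree. Here vertex 5 appears in no bag, so the decomposition is invalid.

No — vertex 5 appears in no bag.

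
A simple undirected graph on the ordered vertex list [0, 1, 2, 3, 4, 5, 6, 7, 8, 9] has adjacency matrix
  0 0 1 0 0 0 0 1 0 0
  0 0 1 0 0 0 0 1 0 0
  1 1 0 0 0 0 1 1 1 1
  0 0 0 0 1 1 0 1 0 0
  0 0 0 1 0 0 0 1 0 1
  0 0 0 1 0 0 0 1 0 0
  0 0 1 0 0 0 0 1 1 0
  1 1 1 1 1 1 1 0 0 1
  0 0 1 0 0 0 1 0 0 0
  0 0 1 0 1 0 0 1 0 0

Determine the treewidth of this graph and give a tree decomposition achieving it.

Treewidth 2.
Bags: B1 = {4, 7, 9}  B2 = {3, 4, 7}  B3 = {2, 7, 9}  B4 = {3, 5, 7}  B5 = {0, 2, 7}  B6 = {2, 6, 7}  B7 = {1, 2, 7}  B8 = {2, 6, 8}
Tree: B1–B2, B1–B3, B2–B4, B3–B5, B5–B6, B6–B7, B6–B8

The largest bag has 3 vertices, giving width 2; this decomposition certifies tw(G) ≤ 2. For the lower bound, the 3 vertices {2, 6, 8} are pairwise adjacent, and any tree decomposition puts a clique entirely inside one bag — forcing width ≥ 2. Hence tw(G) = 2 exactly.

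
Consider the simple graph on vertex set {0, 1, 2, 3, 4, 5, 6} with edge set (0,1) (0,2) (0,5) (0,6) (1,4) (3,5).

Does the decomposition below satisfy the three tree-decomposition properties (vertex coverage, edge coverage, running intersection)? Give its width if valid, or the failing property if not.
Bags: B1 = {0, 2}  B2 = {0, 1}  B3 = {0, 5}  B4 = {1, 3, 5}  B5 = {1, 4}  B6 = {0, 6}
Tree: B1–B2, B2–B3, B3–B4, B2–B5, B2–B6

A tree decomposition must satisfy three properties: every vertex lies in some bag; for every edge, both endpoints lie together in some bag; and for every vertex, the bags containing it form a connected subtree. Here bags containing vertex 1 are not connected in the tree, so the decomposition is invalid.

No — bags containing vertex 1 are not connected in the tree.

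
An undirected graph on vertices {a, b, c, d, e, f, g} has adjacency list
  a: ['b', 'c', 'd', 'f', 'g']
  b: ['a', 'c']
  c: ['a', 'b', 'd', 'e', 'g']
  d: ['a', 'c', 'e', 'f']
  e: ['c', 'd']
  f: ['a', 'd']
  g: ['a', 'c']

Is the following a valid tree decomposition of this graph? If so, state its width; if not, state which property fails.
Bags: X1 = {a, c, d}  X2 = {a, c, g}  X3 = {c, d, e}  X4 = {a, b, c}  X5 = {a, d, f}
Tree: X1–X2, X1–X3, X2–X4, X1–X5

Yes; width 2.

Vertex coverage: the bags together contain {a, b, c, d, e, f, g}, the full vertex set. Edge coverage: each edge of G has both endpoints in at least one bag. Running intersection: for every vertex, the bags containing it form a connected subtree. All three properties hold, so this is a valid tree decomposition of width max|bag| − 1 = 2, and hence tw(G) ≤ 2.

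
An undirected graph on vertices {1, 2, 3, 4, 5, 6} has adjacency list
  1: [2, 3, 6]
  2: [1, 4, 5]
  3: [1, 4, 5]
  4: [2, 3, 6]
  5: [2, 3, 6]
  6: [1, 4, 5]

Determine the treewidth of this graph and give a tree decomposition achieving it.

Treewidth 3.
One such decomposition:
Bags: B1 = {1, 4, 5, 6}  B2 = {1, 3, 4, 5}  B3 = {1, 2, 4, 5}
Tree: B1–B2, B2–B3

Each bag holds 4 vertices, so the decomposition has width 3, which upper-bounds the treewidth. For the lower bound: the 4 vertex sets {4,6}, {1,3}, {5}, {2} are disjoint, each induces a connected subgraph, and every pair is joined by at least one edge of G. Contracting each set to a single vertex therefore yields K_{4} as a minor, and since treewidth is minor-monotone, tw(G) ≥ tw(K_{4}) = 3. Hence tw(G) = 3 exactly.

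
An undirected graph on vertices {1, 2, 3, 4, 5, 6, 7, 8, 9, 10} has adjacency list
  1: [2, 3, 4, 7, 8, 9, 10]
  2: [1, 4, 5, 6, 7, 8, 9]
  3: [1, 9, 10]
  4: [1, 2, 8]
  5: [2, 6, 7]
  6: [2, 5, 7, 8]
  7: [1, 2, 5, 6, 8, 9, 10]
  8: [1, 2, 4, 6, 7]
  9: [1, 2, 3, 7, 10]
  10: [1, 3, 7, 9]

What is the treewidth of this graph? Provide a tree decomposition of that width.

Every bag has size at most 4, so the width is 4 − 1 = 3 and tw(G) ≤ 3. For the lower bound, the 4 vertices {1, 3, 9, 10} are pairwise adjacent, and any tree decomposition puts a clique entirely inside one bag — forcing width ≥ 3. Combining the bounds, tw(G) = 3.

Treewidth 3.
One optimal decomposition is:
Bags: B1 = {2, 6, 7, 8}  B2 = {1, 2, 7, 8}  B3 = {2, 5, 6, 7}  B4 = {1, 2, 7, 9}  B5 = {1, 7, 9, 10}  B6 = {1, 3, 9, 10}  B7 = {1, 2, 4, 8}
Tree: B1–B2, B1–B3, B2–B4, B4–B5, B5–B6, B2–B7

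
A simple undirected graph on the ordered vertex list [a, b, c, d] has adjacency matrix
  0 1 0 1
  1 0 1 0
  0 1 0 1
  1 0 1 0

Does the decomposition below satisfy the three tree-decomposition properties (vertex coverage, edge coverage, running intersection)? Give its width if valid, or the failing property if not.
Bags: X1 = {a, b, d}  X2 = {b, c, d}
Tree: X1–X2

Vertex coverage: the bags together contain {a, b, c, d}, the full vertex set. Edge coverage: each edge of G has both endpoints in at least one bag. Running intersection: for every vertex, the bags containing it form a connected subtree. All three properties hold, so this is a valid tree decomposition of width max|bag| − 1 = 2, and hence tw(G) ≤ 2.

Yes; width 2.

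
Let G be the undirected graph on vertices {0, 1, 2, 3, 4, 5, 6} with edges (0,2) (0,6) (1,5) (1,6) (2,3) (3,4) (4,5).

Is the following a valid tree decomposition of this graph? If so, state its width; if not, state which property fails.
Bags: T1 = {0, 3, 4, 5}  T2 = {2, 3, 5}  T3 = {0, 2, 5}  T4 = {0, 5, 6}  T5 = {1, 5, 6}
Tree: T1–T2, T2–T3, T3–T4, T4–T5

A tree decomposition must satisfy three properties: every vertex lies in some bag; for every edge, both endpoints lie together in some bag; and for every vertex, the bags containing it form a connected subtree. Here bags containing vertex 0 are not connected in the tree, so the decomposition is invalid.

No — bags containing vertex 0 are not connected in the tree.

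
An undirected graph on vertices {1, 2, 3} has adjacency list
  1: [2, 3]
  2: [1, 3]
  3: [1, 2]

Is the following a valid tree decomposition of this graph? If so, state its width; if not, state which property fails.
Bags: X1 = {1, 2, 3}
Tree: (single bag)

Yes; width 2.

Every vertex of G appears in some bag (union = {1, 2, 3}); every edge is covered by a bag; and for each vertex v the set of bags containing v is connected in the bag tree. The decomposition is therefore valid. The largest bag has 3 vertices, so the width is 2.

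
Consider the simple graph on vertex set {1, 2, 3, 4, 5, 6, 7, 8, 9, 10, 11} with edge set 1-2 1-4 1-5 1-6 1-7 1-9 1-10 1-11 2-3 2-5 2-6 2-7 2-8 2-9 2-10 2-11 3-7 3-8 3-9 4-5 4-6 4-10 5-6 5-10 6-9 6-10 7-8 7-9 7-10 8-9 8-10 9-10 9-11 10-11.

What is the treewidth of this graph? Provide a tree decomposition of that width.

Every bag has size at most 5, so the width is 5 − 1 = 4 and tw(G) ≤ 4. Conversely, {2, 7, 8, 9, 10} is a clique of size 5, and the vertices of any clique must share a bag in every tree decomposition; so some bag has ≥ 5 vertices and tw(G) ≥ 4. The upper and lower bounds meet at 4, so that is the treewidth.

Treewidth 4.
One such decomposition:
Bags: B1 = {1, 2, 5, 6, 10}  B2 = {1, 2, 6, 9, 10}  B3 = {1, 2, 7, 9, 10}  B4 = {1, 2, 9, 10, 11}  B5 = {1, 4, 5, 6, 10}  B6 = {2, 7, 8, 9, 10}  B7 = {2, 3, 7, 8, 9}
Tree: B1–B2, B2–B3, B2–B4, B1–B5, B3–B6, B6–B7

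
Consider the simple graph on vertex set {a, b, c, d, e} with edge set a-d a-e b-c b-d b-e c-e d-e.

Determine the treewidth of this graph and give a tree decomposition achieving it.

Every bag has size at most 3, so the width is 3 − 1 = 2 and tw(G) ≤ 2. On the other hand G contains the 3-clique {a, d, e}. A clique must lie in a single bag of any decomposition, so no decomposition can have width below 2. The upper and lower bounds meet at 2, so that is the treewidth.

Treewidth 2.
One such decomposition:
Bags: B1 = {b, c, e}  B2 = {b, d, e}  B3 = {a, d, e}
Tree: B1–B2, B2–B3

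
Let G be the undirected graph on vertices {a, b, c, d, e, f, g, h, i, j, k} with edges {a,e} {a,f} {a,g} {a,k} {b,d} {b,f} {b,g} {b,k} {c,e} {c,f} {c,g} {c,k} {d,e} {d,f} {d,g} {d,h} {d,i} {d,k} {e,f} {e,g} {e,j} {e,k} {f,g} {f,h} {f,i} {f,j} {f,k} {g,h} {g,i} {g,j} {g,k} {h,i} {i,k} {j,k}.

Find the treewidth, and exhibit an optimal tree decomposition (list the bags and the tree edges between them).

Every bag has size at most 5, so the width is 5 − 1 = 4 and tw(G) ≤ 4. For the lower bound, the 5 vertices {d, f, g, h, i} are pairwise adjacent, and any tree decomposition puts a clique entirely inside one bag — forcing width ≥ 4. Combining the bounds, tw(G) = 4.

Treewidth 4.
One optimal decomposition is:
Bags: B1 = {d, e, f, g, k}  B2 = {c, e, f, g, k}  B3 = {d, f, g, i, k}  B4 = {e, f, g, j, k}  B5 = {b, d, f, g, k}  B6 = {a, e, f, g, k}  B7 = {d, f, g, h, i}
Tree: B1–B2, B1–B3, B1–B4, B3–B5, B2–B6, B3–B7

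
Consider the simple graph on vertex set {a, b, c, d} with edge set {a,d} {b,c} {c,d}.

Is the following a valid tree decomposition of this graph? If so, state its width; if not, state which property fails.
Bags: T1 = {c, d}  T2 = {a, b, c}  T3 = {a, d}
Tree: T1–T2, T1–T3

A tree decomposition must satisfy three properties: every vertex lies in some bag; for every edge, both endpoints lie together in some bag; and for every vertex, the bags containing it form a connected subtree. Here bags containing vertex a are not connected in the tree, so the decomposition is invalid.

No — bags containing vertex a are not connected in the tree.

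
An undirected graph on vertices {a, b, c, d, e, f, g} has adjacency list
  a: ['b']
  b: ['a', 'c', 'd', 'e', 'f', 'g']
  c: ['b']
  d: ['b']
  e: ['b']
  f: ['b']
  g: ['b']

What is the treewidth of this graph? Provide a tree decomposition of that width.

Every bag has size at most 2, so the width is 2 − 1 = 1 and tw(G) ≤ 1. G has an edge, so its treewidth is at least 1. Combining the bounds, tw(G) = 1.

Treewidth 1.
One optimal decomposition is:
Bags: B1 = {b, e}  B2 = {b, g}  B3 = {a, b}  B4 = {b, c}  B5 = {b, d}  B6 = {b, f}
Tree: B1–B2, B2–B3, B1–B4, B2–B5, B3–B6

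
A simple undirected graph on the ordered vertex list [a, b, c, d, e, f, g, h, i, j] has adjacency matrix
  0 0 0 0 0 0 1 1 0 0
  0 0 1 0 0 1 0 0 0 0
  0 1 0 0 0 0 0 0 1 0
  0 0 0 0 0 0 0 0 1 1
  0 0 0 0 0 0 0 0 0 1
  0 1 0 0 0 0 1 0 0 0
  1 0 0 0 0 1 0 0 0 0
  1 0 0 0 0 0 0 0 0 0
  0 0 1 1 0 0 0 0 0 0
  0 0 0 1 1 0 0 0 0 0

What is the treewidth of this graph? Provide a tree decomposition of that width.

Treewidth 1.
One optimal decomposition is:
Bags: B1 = {e, j}  B2 = {d, j}  B3 = {d, i}  B4 = {c, i}  B5 = {b, c}  B6 = {b, f}  B7 = {f, g}  B8 = {a, g}  B9 = {a, h}
Tree: B1–B2, B2–B3, B3–B4, B4–B5, B5–B6, B6–B7, B7–B8, B8–B9

Every bag has size at most 2, so the width is 2 − 1 = 1 and tw(G) ≤ 1. Any graph with an edge has treewidth ≥ 1, and G has the edge e–j. Combining the bounds, tw(G) = 1.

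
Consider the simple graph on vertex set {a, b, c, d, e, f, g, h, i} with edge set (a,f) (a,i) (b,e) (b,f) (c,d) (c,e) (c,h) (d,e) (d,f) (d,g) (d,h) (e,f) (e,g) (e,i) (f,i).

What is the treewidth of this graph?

A width-2 tree decomposition is:
Bags: B1 = {d, e, f}  B2 = {c, d, e}  B3 = {e, f, i}  B4 = {b, e, f}  B5 = {c, d, h}  B6 = {a, f, i}  B7 = {d, e, g}
Tree: B1–B2, B1–B3, B1–B4, B2–B5, B3–B6, B1–B7
Each bag holds 3 vertices, so the decomposition has width 2, which upper-bounds the treewidth. Conversely, {d, e, g} is a clique of size 3, and the vertices of any clique must share a bag in every tree decomposition; so some bag has ≥ 3 vertices and tw(G) ≥ 2. Therefore the treewidth is 2.

2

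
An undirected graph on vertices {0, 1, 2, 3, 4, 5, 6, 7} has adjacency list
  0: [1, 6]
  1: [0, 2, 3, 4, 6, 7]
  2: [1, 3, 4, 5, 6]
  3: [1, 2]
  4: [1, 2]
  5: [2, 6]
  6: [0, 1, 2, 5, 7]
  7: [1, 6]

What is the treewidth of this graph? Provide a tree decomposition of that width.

Treewidth 2.
Bags: B1 = {1, 6, 7}  B2 = {1, 2, 6}  B3 = {1, 2, 4}  B4 = {0, 1, 6}  B5 = {2, 5, 6}  B6 = {1, 2, 3}
Tree: B1–B2, B2–B3, B1–B4, B2–B5, B2–B6

Each bag holds 3 vertices, so the decomposition has width 2, which upper-bounds the treewidth. On the other hand G contains the 3-clique {0, 1, 6}. A clique must lie in a single bag of any decomposition, so no decomposition can have width below 2. Hence tw(G) = 2 exactly.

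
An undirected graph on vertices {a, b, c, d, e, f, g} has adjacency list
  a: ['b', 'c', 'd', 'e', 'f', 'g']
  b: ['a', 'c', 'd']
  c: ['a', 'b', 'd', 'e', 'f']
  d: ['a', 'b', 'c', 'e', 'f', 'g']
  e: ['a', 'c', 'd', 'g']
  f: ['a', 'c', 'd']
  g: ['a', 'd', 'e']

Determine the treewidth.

A width-3 tree decomposition is:
Bags: B1 = {a, b, c, d}  B2 = {a, c, d, f}  B3 = {a, c, d, e}  B4 = {a, d, e, g}
Tree: B1–B2, B1–B3, B3–B4
Each bag holds 4 vertices, so the decomposition has width 3, which upper-bounds the treewidth. Conversely, {a, d, e, g} is a clique of size 4, and the vertices of any clique must share a bag in every tree decomposition; so some bag has ≥ 4 vertices and tw(G) ≥ 3. Hence tw(G) = 3 exactly.

3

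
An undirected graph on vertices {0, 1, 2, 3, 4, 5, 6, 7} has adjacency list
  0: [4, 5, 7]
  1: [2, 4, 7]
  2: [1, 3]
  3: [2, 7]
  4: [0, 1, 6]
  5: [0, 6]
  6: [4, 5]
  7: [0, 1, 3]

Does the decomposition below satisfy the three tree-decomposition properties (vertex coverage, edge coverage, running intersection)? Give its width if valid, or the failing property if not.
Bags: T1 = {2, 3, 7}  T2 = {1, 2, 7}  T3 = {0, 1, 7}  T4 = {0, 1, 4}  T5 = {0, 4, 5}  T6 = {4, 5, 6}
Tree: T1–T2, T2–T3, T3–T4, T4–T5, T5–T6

Vertex coverage: the bags together contain {0, 1, 2, 3, 4, 5, 6, 7}, the full vertex set. Edge coverage: each edge of G has both endpoints in at least one bag. Running intersection: for every vertex, the bags containing it form a connected subtree. All three properties hold, so this is a valid tree decomposition of width max|bag| − 1 = 2, and hence tw(G) ≤ 2.

Yes; width 2.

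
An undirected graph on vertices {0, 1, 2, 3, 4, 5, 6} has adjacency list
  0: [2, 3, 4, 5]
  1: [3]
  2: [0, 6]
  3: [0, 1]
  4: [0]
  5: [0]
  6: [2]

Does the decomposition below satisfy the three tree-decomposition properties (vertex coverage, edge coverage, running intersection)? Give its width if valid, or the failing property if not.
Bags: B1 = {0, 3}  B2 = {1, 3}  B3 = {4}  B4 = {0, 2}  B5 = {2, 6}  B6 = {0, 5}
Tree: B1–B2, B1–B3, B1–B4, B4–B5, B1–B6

A tree decomposition must satisfy three properties: every vertex lies in some bag; for every edge, both endpoints lie together in some bag; and for every vertex, the bags containing it form a connected subtree. Here edge (0,4) lies in no bag, so the decomposition is invalid.

No — edge (0,4) lies in no bag.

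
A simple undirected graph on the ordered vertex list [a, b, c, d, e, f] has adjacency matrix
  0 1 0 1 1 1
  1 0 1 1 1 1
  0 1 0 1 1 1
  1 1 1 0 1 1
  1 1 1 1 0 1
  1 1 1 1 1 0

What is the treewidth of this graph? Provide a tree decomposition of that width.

Every bag has size at most 5, so the width is 5 − 1 = 4 and tw(G) ≤ 4. For the lower bound, the 5 vertices {b, c, d, e, f} are pairwise adjacent, and any tree decomposition puts a clique entirely inside one bag — forcing width ≥ 4. The upper and lower bounds meet at 4, so that is the treewidth.

Treewidth 4.
One optimal decomposition is:
Bags: B1 = {a, b, d, e, f}  B2 = {b, c, d, e, f}
Tree: B1–B2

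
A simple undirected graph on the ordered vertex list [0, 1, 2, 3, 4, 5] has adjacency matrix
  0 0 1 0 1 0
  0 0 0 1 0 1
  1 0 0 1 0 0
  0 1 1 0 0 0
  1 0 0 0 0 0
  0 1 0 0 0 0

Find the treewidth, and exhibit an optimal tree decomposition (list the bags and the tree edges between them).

The largest bag has 2 vertices, giving width 1; this decomposition certifies tw(G) ≤ 1. Any graph with an edge has treewidth ≥ 1, and G has the edge 4–0. Hence tw(G) = 1 exactly.

Treewidth 1.
One optimal decomposition is:
Bags: B1 = {0, 4}  B2 = {0, 2}  B3 = {2, 3}  B4 = {1, 3}  B5 = {1, 5}
Tree: B1–B2, B2–B3, B3–B4, B4–B5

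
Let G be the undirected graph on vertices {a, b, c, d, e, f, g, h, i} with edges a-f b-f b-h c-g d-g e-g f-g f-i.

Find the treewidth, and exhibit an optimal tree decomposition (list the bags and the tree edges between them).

Treewidth 1.
One such decomposition:
Bags: B1 = {f, g}  B2 = {f, i}  B3 = {e, g}  B4 = {a, f}  B5 = {d, g}  B6 = {c, g}  B7 = {b, f}  B8 = {b, h}
Tree: B1–B2, B1–B3, B2–B4, B1–B5, B3–B6, B1–B7, B7–B8

Every bag has size at most 2, so the width is 2 − 1 = 1 and tw(G) ≤ 1. Since G has at least one edge (e.g. f–g), it is not an edgeless graph, so tw(G) ≥ 1. Therefore the treewidth is 1.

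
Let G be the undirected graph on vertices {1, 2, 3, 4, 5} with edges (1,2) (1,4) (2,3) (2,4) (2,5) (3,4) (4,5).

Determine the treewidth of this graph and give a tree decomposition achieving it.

Treewidth 2.
One optimal decomposition is:
Bags: B1 = {1, 2, 4}  B2 = {2, 4, 5}  B3 = {2, 3, 4}
Tree: B1–B2, B1–B3

The largest bag has 3 vertices, giving width 2; this decomposition certifies tw(G) ≤ 2. Conversely, {1, 2, 4} is a clique of size 3, and the vertices of any clique must share a bag in every tree decomposition; so some bag has ≥ 3 vertices and tw(G) ≥ 2. Hence tw(G) = 2 exactly.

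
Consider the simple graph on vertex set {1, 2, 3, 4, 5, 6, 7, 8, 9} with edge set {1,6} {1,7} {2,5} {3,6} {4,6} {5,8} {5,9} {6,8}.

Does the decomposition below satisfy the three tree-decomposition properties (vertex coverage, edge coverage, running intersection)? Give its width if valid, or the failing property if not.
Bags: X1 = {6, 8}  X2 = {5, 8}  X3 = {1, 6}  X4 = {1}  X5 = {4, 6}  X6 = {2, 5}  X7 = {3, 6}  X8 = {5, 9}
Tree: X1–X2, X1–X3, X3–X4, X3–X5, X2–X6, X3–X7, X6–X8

A tree decomposition must satisfy three properties: every vertex lies in some bag; for every edge, both endpoints lie together in some bag; and for every vertex, the bags containing it form a connected subtree. Here vertex 7 appears in no bag, so the decomposition is invalid.

No — vertex 7 appears in no bag.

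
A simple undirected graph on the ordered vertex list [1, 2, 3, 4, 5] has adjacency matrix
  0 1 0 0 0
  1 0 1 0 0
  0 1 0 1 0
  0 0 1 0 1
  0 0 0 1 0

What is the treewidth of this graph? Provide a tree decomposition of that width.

Each bag holds 2 vertices, so the decomposition has width 1, which upper-bounds the treewidth. Since G has at least one edge (e.g. 3–2), it is not an edgeless graph, so tw(G) ≥ 1. Hence tw(G) = 1 exactly.

Treewidth 1.
One such decomposition:
Bags: B1 = {2, 3}  B2 = {3, 4}  B3 = {1, 2}  B4 = {4, 5}
Tree: B1–B2, B1–B3, B2–B4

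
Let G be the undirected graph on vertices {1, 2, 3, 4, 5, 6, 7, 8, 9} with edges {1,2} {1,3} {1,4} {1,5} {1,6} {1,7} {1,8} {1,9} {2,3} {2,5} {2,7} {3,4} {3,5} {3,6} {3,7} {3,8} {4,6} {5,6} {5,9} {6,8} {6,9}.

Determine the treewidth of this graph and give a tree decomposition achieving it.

Treewidth 3.
Bags: B1 = {1, 3, 6, 8}  B2 = {1, 3, 5, 6}  B3 = {1, 3, 4, 6}  B4 = {1, 5, 6, 9}  B5 = {1, 2, 3, 5}  B6 = {1, 2, 3, 7}
Tree: B1–B2, B2–B3, B2–B4, B2–B5, B5–B6

The largest bag has 4 vertices, giving width 3; this decomposition certifies tw(G) ≤ 3. On the other hand G contains the 4-clique {1, 5, 6, 9}. A clique must lie in a single bag of any decomposition, so no decomposition can have width below 3. Combining the bounds, tw(G) = 3.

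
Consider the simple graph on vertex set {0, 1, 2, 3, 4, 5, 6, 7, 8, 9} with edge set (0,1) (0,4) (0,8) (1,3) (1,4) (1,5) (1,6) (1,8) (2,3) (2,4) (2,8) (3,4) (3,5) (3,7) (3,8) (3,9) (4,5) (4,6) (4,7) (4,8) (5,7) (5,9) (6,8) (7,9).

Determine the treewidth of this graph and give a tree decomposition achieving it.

Treewidth 3.
One such decomposition:
Bags: B1 = {1, 3, 4, 8}  B2 = {1, 4, 6, 8}  B3 = {2, 3, 4, 8}  B4 = {0, 1, 4, 8}  B5 = {1, 3, 4, 5}  B6 = {3, 4, 5, 7}  B7 = {3, 5, 7, 9}
Tree: B1–B2, B1–B3, B2–B4, B1–B5, B5–B6, B6–B7

Every bag has size at most 4, so the width is 4 − 1 = 3 and tw(G) ≤ 3. On the other hand G contains the 4-clique {3, 5, 7, 9}. A clique must lie in a single bag of any decomposition, so no decomposition can have width below 3. Hence tw(G) = 3 exactly.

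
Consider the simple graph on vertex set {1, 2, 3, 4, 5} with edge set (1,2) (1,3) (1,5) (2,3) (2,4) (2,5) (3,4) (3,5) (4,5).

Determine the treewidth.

A width-3 tree decomposition is:
Bags: B1 = {1, 2, 3, 5}  B2 = {2, 3, 4, 5}
Tree: B1–B2
The largest bag has 4 vertices, giving width 3; this decomposition certifies tw(G) ≤ 3. On the other hand G contains the 4-clique {1, 2, 3, 5}. A clique must lie in a single bag of any decomposition, so no decomposition can have width below 3. Combining the bounds, tw(G) = 3.

3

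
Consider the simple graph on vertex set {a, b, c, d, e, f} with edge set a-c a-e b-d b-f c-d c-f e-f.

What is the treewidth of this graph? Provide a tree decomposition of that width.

Every bag has size at most 3, so the width is 3 − 1 = 2 and tw(G) ≤ 2. The edges a–e–f–c–a form a cycle, so G is not a tree and its treewidth is at least 2. The upper and lower bounds meet at 2, so that is the treewidth.

Treewidth 2.
Bags: B1 = {a, c, e}  B2 = {c, e, f}  B3 = {c, d, f}  B4 = {b, d, f}
Tree: B1–B2, B2–B3, B3–B4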